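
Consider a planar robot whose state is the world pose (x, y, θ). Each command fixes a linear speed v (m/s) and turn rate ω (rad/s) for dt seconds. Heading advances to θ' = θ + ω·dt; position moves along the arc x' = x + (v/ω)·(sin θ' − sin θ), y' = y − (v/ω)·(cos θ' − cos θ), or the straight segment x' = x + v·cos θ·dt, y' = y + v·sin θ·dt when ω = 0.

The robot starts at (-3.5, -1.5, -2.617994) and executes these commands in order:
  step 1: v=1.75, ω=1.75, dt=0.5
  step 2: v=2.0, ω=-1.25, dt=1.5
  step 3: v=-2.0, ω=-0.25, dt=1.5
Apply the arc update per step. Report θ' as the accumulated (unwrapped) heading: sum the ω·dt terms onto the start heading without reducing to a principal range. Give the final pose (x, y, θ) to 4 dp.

(-3.9463, -5.1801, -3.9930)

step 1: θ'=-1.7430 (R=1.0000) → pose (-3.9852, -2.1947, -1.7430)
step 2: θ'=-3.6180 (R=-1.6000) → pose (-6.2953, -3.3424, -3.6180)
step 3: θ'=-3.9930 (R=8.0000) → pose (-3.9463, -5.1801, -3.9930)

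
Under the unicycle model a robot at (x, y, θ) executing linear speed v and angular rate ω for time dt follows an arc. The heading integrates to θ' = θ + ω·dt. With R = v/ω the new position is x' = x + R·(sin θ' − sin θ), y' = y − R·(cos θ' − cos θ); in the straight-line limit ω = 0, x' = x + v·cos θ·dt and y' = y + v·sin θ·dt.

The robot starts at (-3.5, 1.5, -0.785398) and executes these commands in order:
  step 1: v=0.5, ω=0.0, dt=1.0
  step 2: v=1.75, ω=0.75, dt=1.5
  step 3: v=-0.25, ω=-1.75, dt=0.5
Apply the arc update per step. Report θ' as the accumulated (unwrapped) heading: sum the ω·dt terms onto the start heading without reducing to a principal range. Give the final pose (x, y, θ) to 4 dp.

(-0.8397, 0.6081, -0.5354)

step 1: θ'=-0.7854 (straight) → pose (-3.1464, 1.1464, -0.7854)
step 2: θ'=0.3396 (R=2.3333) → pose (-0.7193, 0.5963, 0.3396)
step 3: θ'=-0.5354 (R=0.1429) → pose (-0.8397, 0.6081, -0.5354)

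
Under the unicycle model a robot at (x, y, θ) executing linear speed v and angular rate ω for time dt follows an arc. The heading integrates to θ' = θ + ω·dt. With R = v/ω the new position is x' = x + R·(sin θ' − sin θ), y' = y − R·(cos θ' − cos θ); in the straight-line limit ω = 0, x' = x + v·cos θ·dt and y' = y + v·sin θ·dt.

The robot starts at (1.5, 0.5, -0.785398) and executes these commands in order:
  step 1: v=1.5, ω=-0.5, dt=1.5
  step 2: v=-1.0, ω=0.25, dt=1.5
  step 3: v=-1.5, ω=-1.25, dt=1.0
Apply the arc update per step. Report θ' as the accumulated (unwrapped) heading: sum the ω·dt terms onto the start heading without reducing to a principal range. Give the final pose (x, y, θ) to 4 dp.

step 1: θ'=-1.5354 (R=-3.0000) → pose (2.3768, -1.5151, -1.5354)
step 2: θ'=-1.1604 (R=-4.0000) → pose (2.0472, -0.0608, -1.1604)
step 3: θ'=-2.4104 (R=1.2000) → pose (2.3462, 1.3112, -2.4104)

(2.3462, 1.3112, -2.4104)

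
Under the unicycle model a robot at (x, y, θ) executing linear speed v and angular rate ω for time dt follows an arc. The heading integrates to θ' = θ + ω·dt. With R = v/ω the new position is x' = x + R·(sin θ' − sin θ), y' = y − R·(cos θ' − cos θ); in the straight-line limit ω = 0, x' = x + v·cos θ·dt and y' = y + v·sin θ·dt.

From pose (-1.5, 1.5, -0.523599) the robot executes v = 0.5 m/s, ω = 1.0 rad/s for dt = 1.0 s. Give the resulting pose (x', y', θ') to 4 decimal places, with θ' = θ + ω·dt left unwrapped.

θ' = -0.5236 + 1.0·1.0 = 0.4764
R = v/ω = 0.5/1.0 = 0.5000
x' = -1.5 + 0.5000·(sin 0.4764 − sin -0.5236) = -1.0207
y' = 1.5 − 0.5000·(cos 0.4764 − cos -0.5236) = 1.4887

(-1.0207, 1.4887, 0.4764)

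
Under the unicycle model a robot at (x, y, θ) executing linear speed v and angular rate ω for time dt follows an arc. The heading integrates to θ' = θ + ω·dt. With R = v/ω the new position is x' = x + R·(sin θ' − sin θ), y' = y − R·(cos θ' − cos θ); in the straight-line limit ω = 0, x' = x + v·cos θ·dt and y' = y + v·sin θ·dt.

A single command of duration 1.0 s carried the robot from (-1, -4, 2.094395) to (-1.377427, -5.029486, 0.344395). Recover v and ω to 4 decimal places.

v = -1.2500, ω = -1.7500

Δθ = 0.344395 − 2.094395 = -1.750000
ω = Δθ/dt = -1.750000/1.0 = -1.7500
R = −Δy/(cos θ' − cos θ) = 0.7143
v = R·ω = 0.7143·-1.7500 = -1.2500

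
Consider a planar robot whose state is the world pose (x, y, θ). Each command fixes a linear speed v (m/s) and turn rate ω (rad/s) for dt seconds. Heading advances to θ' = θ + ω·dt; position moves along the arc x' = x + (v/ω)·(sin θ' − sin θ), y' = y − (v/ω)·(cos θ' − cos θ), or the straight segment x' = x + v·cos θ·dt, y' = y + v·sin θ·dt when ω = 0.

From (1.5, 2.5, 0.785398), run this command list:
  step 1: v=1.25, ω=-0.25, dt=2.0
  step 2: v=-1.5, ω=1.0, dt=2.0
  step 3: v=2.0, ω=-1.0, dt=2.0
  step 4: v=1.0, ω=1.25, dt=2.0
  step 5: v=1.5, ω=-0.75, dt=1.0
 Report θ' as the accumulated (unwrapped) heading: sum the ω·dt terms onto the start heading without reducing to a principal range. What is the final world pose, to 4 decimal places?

step 1: θ'=0.2854 (R=-5.0000) → pose (3.6278, 3.7622, 0.2854)
step 2: θ'=2.2854 (R=-1.5000) → pose (2.9171, 1.3399, 2.2854)
step 3: θ'=0.2854 (R=-2.0000) → pose (3.8647, 4.5696, 0.2854)
step 4: θ'=2.7854 (R=0.8000) → pose (3.9185, 6.0871, 2.7854)
step 5: θ'=2.0354 (R=-2.0000) → pose (2.8279, 7.0654, 2.0354)

(2.8279, 7.0654, 2.0354)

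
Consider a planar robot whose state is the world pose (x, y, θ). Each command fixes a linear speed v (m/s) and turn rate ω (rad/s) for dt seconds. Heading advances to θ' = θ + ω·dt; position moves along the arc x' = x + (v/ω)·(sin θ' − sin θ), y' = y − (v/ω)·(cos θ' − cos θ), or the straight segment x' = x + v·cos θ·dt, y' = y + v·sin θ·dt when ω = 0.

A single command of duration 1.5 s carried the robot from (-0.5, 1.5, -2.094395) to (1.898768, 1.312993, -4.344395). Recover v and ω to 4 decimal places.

Δθ = -4.344395 − -2.094395 = -2.250000
ω = Δθ/dt = -2.250000/1.5 = -1.5000
R = Δx/(sin θ' − sin θ) = 1.3333
v = R·ω = 1.3333·-1.5000 = -2.0000

v = -2.0000, ω = -1.5000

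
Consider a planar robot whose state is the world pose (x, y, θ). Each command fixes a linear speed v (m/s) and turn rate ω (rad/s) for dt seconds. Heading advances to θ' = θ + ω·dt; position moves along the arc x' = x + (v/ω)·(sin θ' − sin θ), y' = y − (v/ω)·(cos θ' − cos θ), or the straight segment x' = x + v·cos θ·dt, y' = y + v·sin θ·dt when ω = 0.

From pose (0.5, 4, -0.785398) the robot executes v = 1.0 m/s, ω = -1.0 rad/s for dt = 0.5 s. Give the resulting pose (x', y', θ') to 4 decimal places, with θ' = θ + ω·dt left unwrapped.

θ' = -0.7854 + -1.0·0.5 = -1.2854
R = v/ω = 1.0/-1.0 = -1.0000
x' = 0.5 + -1.0000·(sin -1.2854 − sin -0.7854) = 0.7524
y' = 4 − -1.0000·(cos -1.2854 − cos -0.7854) = 3.5744

(0.7524, 3.5744, -1.2854)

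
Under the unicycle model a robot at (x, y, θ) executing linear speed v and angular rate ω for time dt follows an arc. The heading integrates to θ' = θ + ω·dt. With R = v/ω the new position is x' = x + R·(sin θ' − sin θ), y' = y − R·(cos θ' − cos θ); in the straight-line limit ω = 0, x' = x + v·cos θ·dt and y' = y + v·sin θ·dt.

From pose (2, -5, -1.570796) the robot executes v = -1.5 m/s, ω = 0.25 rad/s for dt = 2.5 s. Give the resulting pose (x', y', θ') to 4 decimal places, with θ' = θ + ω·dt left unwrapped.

θ' = -1.5708 + 0.25·2.5 = -0.9458
R = v/ω = -1.5/0.25 = -6.0000
x' = 2 + -6.0000·(sin -0.9458 − sin -1.5708) = 0.8658
y' = -5 − -6.0000·(cos -0.9458 − cos -1.5708) = -1.4894

(0.8658, -1.4894, -0.9458)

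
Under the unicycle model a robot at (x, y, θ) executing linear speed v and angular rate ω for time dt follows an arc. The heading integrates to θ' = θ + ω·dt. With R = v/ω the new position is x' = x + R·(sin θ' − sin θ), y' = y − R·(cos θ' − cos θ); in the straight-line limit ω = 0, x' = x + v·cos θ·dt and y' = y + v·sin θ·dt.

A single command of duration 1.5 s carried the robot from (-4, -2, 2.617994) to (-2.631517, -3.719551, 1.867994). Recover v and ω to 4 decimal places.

v = -1.5000, ω = -0.5000

Δθ = 1.867994 − 2.617994 = -0.750000
ω = Δθ/dt = -0.750000/1.5 = -0.5000
R = −Δy/(cos θ' − cos θ) = 3.0000
v = R·ω = 3.0000·-0.5000 = -1.5000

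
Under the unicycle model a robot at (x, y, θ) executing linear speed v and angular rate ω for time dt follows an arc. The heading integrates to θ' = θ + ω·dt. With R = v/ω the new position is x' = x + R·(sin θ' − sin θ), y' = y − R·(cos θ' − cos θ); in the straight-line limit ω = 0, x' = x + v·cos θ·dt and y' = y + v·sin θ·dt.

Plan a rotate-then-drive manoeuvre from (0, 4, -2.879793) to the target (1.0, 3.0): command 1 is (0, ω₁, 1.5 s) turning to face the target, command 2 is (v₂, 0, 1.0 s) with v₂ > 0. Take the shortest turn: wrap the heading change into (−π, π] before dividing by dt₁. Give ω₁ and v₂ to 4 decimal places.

heading to target = atan2(3−4, 1−0) = -0.7854
Δθ = wrap(-0.7854 − -2.8798) = 2.0944; ω₁ = Δθ/dt₁ = 1.3963
distance = √((1−0)² + (3−4)²) = 1.4142; v₂ = distance/dt₂ = 1.4142

ω₁ = 1.3963, v₂ = 1.4142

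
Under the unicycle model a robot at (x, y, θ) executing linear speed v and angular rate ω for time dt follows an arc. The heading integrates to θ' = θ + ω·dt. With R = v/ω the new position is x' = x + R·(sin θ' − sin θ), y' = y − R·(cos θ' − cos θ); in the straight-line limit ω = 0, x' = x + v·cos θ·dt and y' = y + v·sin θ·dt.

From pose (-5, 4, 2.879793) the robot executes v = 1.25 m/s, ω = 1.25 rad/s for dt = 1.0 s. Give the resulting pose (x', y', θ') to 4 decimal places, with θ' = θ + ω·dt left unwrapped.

(-6.0939, 3.5843, 4.1298)

θ' = 2.8798 + 1.25·1.0 = 4.1298
R = v/ω = 1.25/1.25 = 1.0000
x' = -5 + 1.0000·(sin 4.1298 − sin 2.8798) = -6.0939
y' = 4 − 1.0000·(cos 4.1298 − cos 2.8798) = 3.5843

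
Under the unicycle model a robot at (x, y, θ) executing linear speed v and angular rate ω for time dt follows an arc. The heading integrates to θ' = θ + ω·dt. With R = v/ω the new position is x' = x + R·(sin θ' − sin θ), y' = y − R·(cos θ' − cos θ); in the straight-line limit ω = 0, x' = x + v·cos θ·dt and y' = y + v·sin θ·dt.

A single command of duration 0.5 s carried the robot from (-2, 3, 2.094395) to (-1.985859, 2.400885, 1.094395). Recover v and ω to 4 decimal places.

v = -1.2500, ω = -2.0000

Δθ = 1.094395 − 2.094395 = -1.000000
ω = Δθ/dt = -1.000000/0.5 = -2.0000
R = −Δy/(cos θ' − cos θ) = 0.6250
v = R·ω = 0.6250·-2.0000 = -1.2500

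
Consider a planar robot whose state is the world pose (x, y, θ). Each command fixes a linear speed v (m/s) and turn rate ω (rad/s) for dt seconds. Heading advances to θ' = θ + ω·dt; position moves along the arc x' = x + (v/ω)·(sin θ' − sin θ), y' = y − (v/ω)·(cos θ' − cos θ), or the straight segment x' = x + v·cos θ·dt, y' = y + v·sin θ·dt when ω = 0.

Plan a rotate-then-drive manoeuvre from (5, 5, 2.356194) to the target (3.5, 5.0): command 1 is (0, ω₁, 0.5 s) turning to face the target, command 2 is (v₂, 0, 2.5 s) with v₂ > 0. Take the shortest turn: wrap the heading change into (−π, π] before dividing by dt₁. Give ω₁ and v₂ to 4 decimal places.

ω₁ = 1.5708, v₂ = 0.6000

heading to target = atan2(5−5, 3.5−5) = 3.1416
Δθ = wrap(3.1416 − 2.3562) = 0.7854; ω₁ = Δθ/dt₁ = 1.5708
distance = √((3.5−5)² + (5−5)²) = 1.5000; v₂ = distance/dt₂ = 0.6000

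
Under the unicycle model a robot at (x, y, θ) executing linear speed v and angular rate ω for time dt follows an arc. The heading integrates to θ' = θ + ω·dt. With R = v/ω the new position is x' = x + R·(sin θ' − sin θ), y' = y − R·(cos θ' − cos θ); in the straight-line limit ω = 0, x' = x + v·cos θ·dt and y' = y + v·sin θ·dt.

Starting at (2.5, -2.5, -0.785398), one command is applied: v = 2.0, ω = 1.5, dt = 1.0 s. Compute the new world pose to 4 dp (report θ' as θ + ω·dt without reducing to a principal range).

θ' = -0.7854 + 1.5·1.0 = 0.7146
R = v/ω = 2.0/1.5 = 1.3333
x' = 2.5 + 1.3333·(sin 0.7146 − sin -0.7854) = 4.3166
y' = -2.5 − 1.3333·(cos 0.7146 − cos -0.7854) = -2.5643

(4.3166, -2.5643, 0.7146)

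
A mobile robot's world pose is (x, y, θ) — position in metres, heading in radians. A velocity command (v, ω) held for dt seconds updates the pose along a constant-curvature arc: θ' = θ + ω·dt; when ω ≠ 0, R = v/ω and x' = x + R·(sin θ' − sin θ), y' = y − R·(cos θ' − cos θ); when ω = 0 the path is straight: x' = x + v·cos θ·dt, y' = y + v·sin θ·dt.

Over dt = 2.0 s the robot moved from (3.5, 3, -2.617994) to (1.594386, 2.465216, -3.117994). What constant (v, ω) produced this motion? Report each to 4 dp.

v = 1.0000, ω = -0.2500

Δθ = -3.117994 − -2.617994 = -0.500000
ω = Δθ/dt = -0.500000/2.0 = -0.2500
R = Δx/(sin θ' − sin θ) = -4.0000
v = R·ω = -4.0000·-0.2500 = 1.0000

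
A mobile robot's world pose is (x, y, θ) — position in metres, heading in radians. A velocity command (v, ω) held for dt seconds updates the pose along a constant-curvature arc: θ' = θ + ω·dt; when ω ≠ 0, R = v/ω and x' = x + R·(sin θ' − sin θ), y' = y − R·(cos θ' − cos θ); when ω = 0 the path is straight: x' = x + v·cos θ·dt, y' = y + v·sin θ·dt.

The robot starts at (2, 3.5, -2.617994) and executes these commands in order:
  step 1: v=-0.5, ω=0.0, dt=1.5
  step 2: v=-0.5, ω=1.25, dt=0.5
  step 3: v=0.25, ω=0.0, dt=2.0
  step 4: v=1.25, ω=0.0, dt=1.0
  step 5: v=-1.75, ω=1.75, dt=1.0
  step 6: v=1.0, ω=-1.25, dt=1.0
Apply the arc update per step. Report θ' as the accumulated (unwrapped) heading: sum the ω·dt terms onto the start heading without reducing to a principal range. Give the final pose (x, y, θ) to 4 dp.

(2.0308, 3.1272, -1.4930)

step 1: θ'=-2.6180 (straight) → pose (2.6495, 3.8750, -2.6180)
step 2: θ'=-1.9930 (R=-0.4000) → pose (2.8144, 4.0575, -1.9930)
step 3: θ'=-1.9930 (straight) → pose (2.6095, 3.6014, -1.9930)
step 4: θ'=-1.9930 (straight) → pose (2.0973, 2.4612, -1.9930)
step 5: θ'=-0.2430 (R=-1.0000) → pose (1.4257, 3.8416, -0.2430)
step 6: θ'=-1.4930 (R=-0.8000) → pose (2.0308, 3.1272, -1.4930)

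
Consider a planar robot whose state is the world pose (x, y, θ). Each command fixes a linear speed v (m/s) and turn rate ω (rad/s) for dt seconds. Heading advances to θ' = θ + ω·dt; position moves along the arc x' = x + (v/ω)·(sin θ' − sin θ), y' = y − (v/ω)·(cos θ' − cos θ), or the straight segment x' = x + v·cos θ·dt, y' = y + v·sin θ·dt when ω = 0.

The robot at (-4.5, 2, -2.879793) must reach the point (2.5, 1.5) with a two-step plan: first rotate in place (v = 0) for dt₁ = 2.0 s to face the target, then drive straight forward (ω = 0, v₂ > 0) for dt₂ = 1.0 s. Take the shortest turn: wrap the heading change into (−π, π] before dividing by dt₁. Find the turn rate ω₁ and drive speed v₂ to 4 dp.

heading to target = atan2(1.5−2, 2.5−-4.5) = -0.0713
Δθ = wrap(-0.0713 − -2.8798) = 2.8085; ω₁ = Δθ/dt₁ = 1.4042
distance = √((2.5−-4.5)² + (1.5−2)²) = 7.0178; v₂ = distance/dt₂ = 7.0178

ω₁ = 1.4042, v₂ = 7.0178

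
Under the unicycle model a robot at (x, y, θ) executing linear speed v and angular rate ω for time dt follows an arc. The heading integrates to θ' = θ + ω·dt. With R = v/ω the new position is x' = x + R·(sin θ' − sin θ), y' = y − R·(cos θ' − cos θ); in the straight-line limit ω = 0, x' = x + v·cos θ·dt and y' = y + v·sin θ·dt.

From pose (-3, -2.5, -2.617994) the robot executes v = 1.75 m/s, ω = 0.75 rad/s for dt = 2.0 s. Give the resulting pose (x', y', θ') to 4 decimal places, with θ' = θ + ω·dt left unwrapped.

(-3.9315, -5.5415, -1.1180)

θ' = -2.6180 + 0.75·2.0 = -1.1180
R = v/ω = 1.75/0.75 = 2.3333
x' = -3 + 2.3333·(sin -1.1180 − sin -2.6180) = -3.9315
y' = -2.5 − 2.3333·(cos -1.1180 − cos -2.6180) = -5.5415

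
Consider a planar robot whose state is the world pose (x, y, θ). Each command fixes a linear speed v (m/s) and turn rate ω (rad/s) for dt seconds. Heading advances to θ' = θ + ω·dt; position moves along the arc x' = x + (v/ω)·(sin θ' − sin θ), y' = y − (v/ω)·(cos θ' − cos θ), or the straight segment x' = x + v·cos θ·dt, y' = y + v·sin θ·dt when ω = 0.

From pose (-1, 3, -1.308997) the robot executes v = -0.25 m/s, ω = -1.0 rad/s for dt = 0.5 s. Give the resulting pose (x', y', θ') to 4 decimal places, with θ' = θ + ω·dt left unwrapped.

(-1.0015, 3.1237, -1.8090)

θ' = -1.3090 + -1.0·0.5 = -1.8090
R = v/ω = -0.25/-1.0 = 0.2500
x' = -1 + 0.2500·(sin -1.8090 − sin -1.3090) = -1.0015
y' = 3 − 0.2500·(cos -1.8090 − cos -1.3090) = 3.1237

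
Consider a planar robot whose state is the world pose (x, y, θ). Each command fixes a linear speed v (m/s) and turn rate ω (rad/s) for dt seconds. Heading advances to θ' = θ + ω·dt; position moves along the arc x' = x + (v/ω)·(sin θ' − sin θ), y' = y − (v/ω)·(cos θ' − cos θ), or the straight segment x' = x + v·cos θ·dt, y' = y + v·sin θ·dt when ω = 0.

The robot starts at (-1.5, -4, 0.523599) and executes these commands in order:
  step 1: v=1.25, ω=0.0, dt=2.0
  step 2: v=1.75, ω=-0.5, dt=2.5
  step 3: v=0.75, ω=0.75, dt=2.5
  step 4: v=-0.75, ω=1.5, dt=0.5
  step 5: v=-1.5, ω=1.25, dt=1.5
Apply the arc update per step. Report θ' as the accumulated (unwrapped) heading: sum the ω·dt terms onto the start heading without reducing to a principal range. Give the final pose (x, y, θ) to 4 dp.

(8.1438, -3.7745, 3.7736)

step 1: θ'=0.5236 (straight) → pose (0.6651, -2.7500, 0.5236)
step 2: θ'=-0.7264 (R=-3.5000) → pose (4.7397, -3.1646, -0.7264)
step 3: θ'=1.1486 (R=1.0000) → pose (6.3161, -2.8268, 1.1486)
step 4: θ'=1.8986 (R=-0.5000) → pose (6.2988, -3.1927, 1.8986)
step 5: θ'=3.7736 (R=-1.2000) → pose (8.1438, -3.7745, 3.7736)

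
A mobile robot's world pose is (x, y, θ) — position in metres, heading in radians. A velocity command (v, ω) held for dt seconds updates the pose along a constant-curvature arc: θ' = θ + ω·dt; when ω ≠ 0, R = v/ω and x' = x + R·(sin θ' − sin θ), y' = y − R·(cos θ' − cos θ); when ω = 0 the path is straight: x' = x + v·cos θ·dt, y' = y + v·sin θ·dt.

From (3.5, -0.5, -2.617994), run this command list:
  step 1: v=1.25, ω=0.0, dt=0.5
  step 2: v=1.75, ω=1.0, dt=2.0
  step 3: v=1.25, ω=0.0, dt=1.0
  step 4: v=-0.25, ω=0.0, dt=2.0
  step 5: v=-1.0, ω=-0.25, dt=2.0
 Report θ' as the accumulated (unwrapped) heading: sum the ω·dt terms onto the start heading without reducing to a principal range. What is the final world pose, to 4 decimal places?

(2.1518, -2.6787, -1.1180)

step 1: θ'=-2.6180 (straight) → pose (2.9587, -0.8125, -2.6180)
step 2: θ'=-0.6180 (R=1.7500) → pose (2.8198, -3.7544, -0.6180)
step 3: θ'=-0.6180 (straight) → pose (3.8386, -4.4786, -0.6180)
step 4: θ'=-0.6180 (straight) → pose (3.4311, -4.1889, -0.6180)
step 5: θ'=-1.1180 (R=4.0000) → pose (2.1518, -2.6787, -1.1180)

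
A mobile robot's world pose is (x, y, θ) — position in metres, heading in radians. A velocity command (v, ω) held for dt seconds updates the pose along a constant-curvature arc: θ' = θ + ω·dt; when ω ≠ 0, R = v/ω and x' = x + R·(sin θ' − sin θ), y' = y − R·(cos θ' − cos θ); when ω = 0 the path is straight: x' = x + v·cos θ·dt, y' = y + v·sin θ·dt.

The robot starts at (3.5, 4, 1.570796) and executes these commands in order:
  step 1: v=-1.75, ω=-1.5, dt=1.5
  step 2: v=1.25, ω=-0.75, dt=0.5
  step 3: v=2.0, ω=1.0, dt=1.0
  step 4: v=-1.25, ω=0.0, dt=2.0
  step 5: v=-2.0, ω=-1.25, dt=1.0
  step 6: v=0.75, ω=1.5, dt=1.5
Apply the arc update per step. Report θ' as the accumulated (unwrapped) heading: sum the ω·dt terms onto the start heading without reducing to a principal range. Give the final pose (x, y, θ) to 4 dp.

step 1: θ'=-0.6792 (R=1.1667) → pose (1.6005, 3.0922, -0.6792)
step 2: θ'=-1.0542 (R=-1.6667) → pose (2.0027, 2.6187, -1.0542)
step 3: θ'=-0.0542 (R=2.0000) → pose (3.6333, 1.6094, -0.0542)
step 4: θ'=-0.0542 (straight) → pose (1.1370, 1.7449, -0.0542)
step 5: θ'=-1.3042 (R=1.6000) → pose (-0.3198, 2.9210, -1.3042)
step 6: θ'=0.9458 (R=0.5000) → pose (0.5680, 2.7602, 0.9458)

(0.5680, 2.7602, 0.9458)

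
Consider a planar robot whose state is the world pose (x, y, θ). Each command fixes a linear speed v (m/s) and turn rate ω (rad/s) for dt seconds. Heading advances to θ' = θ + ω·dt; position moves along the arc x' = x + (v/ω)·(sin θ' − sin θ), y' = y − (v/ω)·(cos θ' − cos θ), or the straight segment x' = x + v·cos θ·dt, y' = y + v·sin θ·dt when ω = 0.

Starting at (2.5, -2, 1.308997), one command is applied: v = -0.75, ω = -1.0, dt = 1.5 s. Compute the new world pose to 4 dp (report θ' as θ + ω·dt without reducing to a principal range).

θ' = 1.3090 + -1.0·1.5 = -0.1910
R = v/ω = -0.75/-1.0 = 0.7500
x' = 2.5 + 0.7500·(sin -0.1910 − sin 1.3090) = 1.6332
y' = -2 − 0.7500·(cos -0.1910 − cos 1.3090) = -2.5422

(1.6332, -2.5422, -0.1910)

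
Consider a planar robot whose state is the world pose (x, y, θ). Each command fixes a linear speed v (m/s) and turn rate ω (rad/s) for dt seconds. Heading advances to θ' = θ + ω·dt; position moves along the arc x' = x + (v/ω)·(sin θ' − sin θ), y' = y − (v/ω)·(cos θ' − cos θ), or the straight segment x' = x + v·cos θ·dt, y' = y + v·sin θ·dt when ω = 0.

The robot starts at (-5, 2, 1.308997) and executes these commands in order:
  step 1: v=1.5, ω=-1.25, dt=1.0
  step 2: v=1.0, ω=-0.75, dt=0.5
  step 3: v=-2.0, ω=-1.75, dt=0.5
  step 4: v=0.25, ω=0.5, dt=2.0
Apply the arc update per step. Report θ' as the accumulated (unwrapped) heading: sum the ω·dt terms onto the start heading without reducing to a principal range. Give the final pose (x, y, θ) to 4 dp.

step 1: θ'=0.0590 (R=-1.2000) → pose (-3.9116, 2.8873, 0.0590)
step 2: θ'=-0.3160 (R=-1.3333) → pose (-3.4187, 2.8236, -0.3160)
step 3: θ'=-1.1910 (R=1.1429) → pose (-4.1249, 3.4862, -1.1910)
step 4: θ'=-0.1910 (R=0.5000) → pose (-3.7555, 3.1807, -0.1910)

(-3.7555, 3.1807, -0.1910)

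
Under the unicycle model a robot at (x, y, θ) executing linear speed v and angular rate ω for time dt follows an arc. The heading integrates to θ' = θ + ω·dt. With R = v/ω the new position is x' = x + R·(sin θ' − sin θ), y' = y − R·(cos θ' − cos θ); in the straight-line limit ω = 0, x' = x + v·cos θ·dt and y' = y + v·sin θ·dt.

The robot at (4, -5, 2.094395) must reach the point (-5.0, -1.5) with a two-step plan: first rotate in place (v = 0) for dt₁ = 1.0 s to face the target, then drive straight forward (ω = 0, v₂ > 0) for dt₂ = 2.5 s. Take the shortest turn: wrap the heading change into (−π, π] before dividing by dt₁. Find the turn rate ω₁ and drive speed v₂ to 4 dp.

heading to target = atan2(-1.5−-5, -5−4) = 2.7707
Δθ = wrap(2.7707 − 2.0944) = 0.6763; ω₁ = Δθ/dt₁ = 0.6763
distance = √((-5−4)² + (-1.5−-5)²) = 9.6566; v₂ = distance/dt₂ = 3.8626

ω₁ = 0.6763, v₂ = 3.8626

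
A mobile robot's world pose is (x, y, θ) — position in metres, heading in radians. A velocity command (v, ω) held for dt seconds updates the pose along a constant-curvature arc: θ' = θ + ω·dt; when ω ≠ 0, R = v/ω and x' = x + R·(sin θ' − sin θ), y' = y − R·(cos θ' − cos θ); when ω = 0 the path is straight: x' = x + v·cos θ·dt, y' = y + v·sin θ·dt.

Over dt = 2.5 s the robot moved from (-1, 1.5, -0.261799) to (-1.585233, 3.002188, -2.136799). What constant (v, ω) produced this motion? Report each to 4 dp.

v = -0.7500, ω = -0.7500

Δθ = -2.136799 − -0.261799 = -1.875000
ω = Δθ/dt = -1.875000/2.5 = -0.7500
R = −Δy/(cos θ' − cos θ) = 1.0000
v = R·ω = 1.0000·-0.7500 = -0.7500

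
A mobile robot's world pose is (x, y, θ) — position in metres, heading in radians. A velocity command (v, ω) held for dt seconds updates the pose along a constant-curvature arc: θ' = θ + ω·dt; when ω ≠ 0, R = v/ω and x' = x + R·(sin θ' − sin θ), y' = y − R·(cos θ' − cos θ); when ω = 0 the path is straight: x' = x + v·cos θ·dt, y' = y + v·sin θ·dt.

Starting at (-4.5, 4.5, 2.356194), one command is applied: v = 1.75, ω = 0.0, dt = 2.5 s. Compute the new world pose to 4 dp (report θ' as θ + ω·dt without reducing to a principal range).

θ' = 2.3562 + 0.0·2.5 = 2.3562
ω = 0 → straight: x' = -4.5 + 1.75·cos(2.3562)·2.5 = -7.5936
y' = 4.5 + 1.75·sin(2.3562)·2.5 = 7.5936

(-7.5936, 7.5936, 2.3562)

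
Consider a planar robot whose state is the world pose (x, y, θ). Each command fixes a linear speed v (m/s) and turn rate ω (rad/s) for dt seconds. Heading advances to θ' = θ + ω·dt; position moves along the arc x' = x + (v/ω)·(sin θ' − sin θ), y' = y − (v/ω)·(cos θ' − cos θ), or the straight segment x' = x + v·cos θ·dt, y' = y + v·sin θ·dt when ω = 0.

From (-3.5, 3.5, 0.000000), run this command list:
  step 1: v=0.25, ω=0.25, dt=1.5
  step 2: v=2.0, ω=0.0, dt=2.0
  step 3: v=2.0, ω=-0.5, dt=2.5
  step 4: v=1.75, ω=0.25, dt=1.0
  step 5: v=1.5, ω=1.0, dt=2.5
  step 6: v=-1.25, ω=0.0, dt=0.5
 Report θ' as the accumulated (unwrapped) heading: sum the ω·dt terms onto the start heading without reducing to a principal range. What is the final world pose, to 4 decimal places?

step 1: θ'=0.3750 (R=1.0000) → pose (-3.1337, 3.5695, 0.3750)
step 2: θ'=0.3750 (straight) → pose (0.5883, 5.0346, 0.3750)
step 3: θ'=-0.8750 (R=-4.0000) → pose (5.1236, 3.8765, -0.8750)
step 4: θ'=-0.6250 (R=7.0000) → pose (6.4007, 2.6868, -0.6250)
step 5: θ'=1.8750 (R=1.5000) → pose (8.7095, 4.3525, 1.8750)
step 6: θ'=1.8750 (straight) → pose (8.8967, 3.7562, 1.8750)

(8.8967, 3.7562, 1.8750)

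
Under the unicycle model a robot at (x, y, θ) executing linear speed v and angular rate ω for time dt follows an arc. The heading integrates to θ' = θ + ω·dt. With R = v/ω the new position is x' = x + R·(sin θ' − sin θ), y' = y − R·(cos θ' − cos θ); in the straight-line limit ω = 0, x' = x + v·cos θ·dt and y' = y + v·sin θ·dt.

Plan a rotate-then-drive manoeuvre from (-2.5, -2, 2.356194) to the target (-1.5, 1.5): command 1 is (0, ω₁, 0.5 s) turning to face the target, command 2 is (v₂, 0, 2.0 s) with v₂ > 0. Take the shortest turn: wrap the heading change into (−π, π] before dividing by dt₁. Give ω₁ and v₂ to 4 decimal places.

ω₁ = -2.1274, v₂ = 1.8200

heading to target = atan2(1.5−-2, -1.5−-2.5) = 1.2925
Δθ = wrap(1.2925 − 2.3562) = -1.0637; ω₁ = Δθ/dt₁ = -2.1274
distance = √((-1.5−-2.5)² + (1.5−-2)²) = 3.6401; v₂ = distance/dt₂ = 1.8200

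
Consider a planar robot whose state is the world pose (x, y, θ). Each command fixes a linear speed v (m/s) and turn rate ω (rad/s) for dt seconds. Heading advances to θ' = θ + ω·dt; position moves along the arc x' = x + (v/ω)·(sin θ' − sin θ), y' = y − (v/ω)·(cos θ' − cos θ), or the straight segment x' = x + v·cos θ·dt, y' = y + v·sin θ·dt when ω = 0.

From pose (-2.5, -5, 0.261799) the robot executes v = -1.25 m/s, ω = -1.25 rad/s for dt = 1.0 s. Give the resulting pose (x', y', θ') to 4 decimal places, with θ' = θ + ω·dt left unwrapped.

θ' = 0.2618 + -1.25·1.0 = -0.9882
R = v/ω = -1.25/-1.25 = 1.0000
x' = -2.5 + 1.0000·(sin -0.9882 − sin 0.2618) = -3.5939
y' = -5 − 1.0000·(cos -0.9882 − cos 0.2618) = -4.5843

(-3.5939, -4.5843, -0.9882)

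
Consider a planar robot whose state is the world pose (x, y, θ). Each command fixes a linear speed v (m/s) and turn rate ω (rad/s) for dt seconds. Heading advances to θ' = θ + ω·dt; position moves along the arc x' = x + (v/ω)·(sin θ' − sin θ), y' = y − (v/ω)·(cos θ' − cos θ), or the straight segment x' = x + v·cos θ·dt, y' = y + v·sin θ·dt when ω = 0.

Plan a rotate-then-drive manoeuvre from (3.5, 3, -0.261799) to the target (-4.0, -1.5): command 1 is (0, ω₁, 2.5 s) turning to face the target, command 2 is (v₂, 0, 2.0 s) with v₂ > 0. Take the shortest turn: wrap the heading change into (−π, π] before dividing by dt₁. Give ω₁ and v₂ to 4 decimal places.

heading to target = atan2(-1.5−3, -4−3.5) = -2.6012
Δθ = wrap(-2.6012 − -0.2618) = -2.3394; ω₁ = Δθ/dt₁ = -0.9357
distance = √((-4−3.5)² + (-1.5−3)²) = 8.7464; v₂ = distance/dt₂ = 4.3732

ω₁ = -0.9357, v₂ = 4.3732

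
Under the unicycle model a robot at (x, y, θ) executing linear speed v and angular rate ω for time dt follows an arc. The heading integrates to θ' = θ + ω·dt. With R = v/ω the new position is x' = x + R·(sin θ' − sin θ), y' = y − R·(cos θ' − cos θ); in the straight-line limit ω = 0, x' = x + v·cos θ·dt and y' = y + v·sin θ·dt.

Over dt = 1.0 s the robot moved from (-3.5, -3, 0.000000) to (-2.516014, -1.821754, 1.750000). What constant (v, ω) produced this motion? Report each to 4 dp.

v = 1.7500, ω = 1.7500

Δθ = 1.750000 − 0.000000 = 1.750000
ω = Δθ/dt = 1.750000/1.0 = 1.7500
R = −Δy/(cos θ' − cos θ) = 1.0000
v = R·ω = 1.0000·1.7500 = 1.7500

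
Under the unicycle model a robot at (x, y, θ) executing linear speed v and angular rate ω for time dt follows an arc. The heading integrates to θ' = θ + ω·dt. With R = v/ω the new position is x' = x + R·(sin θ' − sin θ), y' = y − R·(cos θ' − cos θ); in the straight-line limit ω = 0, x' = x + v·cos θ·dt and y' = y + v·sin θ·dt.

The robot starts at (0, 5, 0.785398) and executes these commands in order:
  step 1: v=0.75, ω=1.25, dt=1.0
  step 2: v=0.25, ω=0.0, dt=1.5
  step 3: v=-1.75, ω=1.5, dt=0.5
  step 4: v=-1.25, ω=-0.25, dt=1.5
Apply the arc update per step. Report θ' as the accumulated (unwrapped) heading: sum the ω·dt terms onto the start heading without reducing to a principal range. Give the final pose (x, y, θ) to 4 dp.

step 1: θ'=2.0354 (R=0.6000) → pose (0.1121, 5.6931, 2.0354)
step 2: θ'=2.0354 (straight) → pose (-0.0559, 6.0284, 2.0354)
step 3: θ'=2.7854 (R=-1.1667) → pose (0.5803, 5.4577, 2.7854)
step 4: θ'=2.4104 (R=5.0000) → pose (2.1755, 4.4934, 2.4104)

(2.1755, 4.4934, 2.4104)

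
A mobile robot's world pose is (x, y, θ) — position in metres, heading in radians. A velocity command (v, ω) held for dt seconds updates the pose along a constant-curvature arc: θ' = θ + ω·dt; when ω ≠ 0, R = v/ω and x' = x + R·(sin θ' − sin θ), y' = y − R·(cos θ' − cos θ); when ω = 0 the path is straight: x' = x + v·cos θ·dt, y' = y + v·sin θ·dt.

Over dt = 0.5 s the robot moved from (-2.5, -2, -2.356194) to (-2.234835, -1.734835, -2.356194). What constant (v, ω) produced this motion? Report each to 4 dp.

Δθ = -2.356194 − -2.356194 = 0.000000
ω = Δθ/dt = 0.000000/0.5 = 0.0000
ω = 0 → v = (Δx·cos θ + Δy·sin θ)/dt = -0.7500

v = -0.7500, ω = 0.0000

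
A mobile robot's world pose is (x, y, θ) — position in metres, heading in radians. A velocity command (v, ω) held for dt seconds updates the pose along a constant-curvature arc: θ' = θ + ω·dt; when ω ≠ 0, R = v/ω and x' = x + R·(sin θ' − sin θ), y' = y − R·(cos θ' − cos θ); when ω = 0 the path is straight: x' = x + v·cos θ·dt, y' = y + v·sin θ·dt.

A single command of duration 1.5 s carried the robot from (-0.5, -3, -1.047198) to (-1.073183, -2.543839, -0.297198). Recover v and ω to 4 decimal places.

v = -0.5000, ω = 0.5000

Δθ = -0.297198 − -1.047198 = 0.750000
ω = Δθ/dt = 0.750000/1.5 = 0.5000
R = Δx/(sin θ' − sin θ) = -1.0000
v = R·ω = -1.0000·0.5000 = -0.5000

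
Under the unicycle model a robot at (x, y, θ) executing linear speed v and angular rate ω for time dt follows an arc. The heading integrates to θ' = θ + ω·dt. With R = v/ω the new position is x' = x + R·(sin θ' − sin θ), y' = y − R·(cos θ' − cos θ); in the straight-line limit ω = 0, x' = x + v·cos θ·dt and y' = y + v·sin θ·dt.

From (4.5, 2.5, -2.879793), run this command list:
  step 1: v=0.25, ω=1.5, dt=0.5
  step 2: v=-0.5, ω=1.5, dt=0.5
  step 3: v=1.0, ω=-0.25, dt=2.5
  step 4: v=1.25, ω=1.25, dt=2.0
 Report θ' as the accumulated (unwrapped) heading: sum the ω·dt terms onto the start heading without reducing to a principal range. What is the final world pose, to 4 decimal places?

(5.5309, -1.0743, 0.4952)

step 1: θ'=-2.1298 (R=0.1667) → pose (4.4018, 2.4274, -2.1298)
step 2: θ'=-1.3798 (R=-0.3333) → pose (4.4465, 2.6675, -1.3798)
step 3: θ'=-2.0048 (R=-4.0000) → pose (4.1484, 0.2261, -2.0048)
step 4: θ'=0.4952 (R=1.0000) → pose (5.5309, -1.0743, 0.4952)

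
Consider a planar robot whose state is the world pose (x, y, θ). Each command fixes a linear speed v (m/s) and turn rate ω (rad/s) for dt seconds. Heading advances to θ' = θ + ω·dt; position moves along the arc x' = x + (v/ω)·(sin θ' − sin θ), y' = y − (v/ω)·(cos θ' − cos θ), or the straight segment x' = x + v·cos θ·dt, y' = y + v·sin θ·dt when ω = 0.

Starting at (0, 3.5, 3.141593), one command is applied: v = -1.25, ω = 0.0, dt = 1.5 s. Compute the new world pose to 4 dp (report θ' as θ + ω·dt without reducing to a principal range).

θ' = 3.1416 + 0.0·1.5 = 3.1416
ω = 0 → straight: x' = 0 + -1.25·cos(3.1416)·1.5 = 1.8750
y' = 3.5 + -1.25·sin(3.1416)·1.5 = 3.5000

(1.8750, 3.5000, 3.1416)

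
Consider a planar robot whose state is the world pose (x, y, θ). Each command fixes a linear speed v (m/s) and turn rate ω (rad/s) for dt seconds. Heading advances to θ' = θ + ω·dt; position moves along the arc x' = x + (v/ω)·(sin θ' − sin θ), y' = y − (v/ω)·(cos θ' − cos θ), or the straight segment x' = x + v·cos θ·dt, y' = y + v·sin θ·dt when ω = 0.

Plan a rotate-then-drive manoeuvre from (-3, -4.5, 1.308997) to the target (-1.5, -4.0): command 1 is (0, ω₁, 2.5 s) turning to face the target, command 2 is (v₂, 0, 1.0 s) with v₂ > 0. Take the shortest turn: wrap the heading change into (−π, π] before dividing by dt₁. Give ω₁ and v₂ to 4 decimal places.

heading to target = atan2(-4−-4.5, -1.5−-3) = 0.3218
Δθ = wrap(0.3218 − 1.3090) = -0.9872; ω₁ = Δθ/dt₁ = -0.3949
distance = √((-1.5−-3)² + (-4−-4.5)²) = 1.5811; v₂ = distance/dt₂ = 1.5811

ω₁ = -0.3949, v₂ = 1.5811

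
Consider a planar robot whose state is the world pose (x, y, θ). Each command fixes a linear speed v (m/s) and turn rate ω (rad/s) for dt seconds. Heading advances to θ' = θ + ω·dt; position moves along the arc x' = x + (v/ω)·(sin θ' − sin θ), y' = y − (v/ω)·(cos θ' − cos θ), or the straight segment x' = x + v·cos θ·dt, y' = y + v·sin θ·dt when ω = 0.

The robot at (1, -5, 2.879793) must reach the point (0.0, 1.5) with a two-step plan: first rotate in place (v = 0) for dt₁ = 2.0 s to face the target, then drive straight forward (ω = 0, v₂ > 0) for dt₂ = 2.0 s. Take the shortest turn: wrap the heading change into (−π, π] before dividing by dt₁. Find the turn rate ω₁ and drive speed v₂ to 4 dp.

ω₁ = -0.5782, v₂ = 3.2882

heading to target = atan2(1.5−-5, 0−1) = 1.7234
Δθ = wrap(1.7234 − 2.8798) = -1.1563; ω₁ = Δθ/dt₁ = -0.5782
distance = √((0−1)² + (1.5−-5)²) = 6.5765; v₂ = distance/dt₂ = 3.2882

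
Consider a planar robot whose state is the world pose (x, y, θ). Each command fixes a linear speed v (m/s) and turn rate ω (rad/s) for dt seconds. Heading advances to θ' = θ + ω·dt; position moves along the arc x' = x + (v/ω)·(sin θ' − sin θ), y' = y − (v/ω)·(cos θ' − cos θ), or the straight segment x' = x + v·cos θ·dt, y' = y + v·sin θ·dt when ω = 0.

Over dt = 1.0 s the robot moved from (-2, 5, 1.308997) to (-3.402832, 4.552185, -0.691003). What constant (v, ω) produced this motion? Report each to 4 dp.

Δθ = -0.691003 − 1.308997 = -2.000000
ω = Δθ/dt = -2.000000/1.0 = -2.0000
R = Δx/(sin θ' − sin θ) = 0.8750
v = R·ω = 0.8750·-2.0000 = -1.7500

v = -1.7500, ω = -2.0000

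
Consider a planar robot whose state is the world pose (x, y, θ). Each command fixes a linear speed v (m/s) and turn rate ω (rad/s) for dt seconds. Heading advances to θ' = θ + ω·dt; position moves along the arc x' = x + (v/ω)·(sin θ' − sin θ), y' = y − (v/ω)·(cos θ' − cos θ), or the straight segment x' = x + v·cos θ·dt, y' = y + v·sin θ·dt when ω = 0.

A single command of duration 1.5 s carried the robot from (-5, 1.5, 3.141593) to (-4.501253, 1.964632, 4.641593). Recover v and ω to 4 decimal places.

v = -0.5000, ω = 1.0000

Δθ = 4.641593 − 3.141593 = 1.500000
ω = Δθ/dt = 1.500000/1.5 = 1.0000
R = Δx/(sin θ' − sin θ) = -0.5000
v = R·ω = -0.5000·1.0000 = -0.5000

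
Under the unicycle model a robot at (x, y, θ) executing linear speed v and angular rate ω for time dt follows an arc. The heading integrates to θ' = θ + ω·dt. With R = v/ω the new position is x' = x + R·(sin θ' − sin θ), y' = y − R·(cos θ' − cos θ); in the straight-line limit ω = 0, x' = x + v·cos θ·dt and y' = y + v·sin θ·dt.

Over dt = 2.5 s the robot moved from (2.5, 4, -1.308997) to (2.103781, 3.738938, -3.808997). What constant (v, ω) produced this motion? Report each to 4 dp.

v = 0.2500, ω = -1.0000

Δθ = -3.808997 − -1.308997 = -2.500000
ω = Δθ/dt = -2.500000/2.5 = -1.0000
R = Δx/(sin θ' − sin θ) = -0.2500
v = R·ω = -0.2500·-1.0000 = 0.2500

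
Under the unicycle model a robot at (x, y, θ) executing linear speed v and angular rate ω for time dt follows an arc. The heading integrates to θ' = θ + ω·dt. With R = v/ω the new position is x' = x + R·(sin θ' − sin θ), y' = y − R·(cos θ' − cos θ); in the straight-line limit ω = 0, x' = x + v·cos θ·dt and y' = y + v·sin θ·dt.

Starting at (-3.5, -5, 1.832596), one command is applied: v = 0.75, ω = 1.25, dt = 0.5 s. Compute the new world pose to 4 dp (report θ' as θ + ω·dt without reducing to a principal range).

θ' = 1.8326 + 1.25·0.5 = 2.4576
R = v/ω = 0.75/1.25 = 0.6000
x' = -3.5 + 0.6000·(sin 2.4576 − sin 1.8326) = -3.7004
y' = -5 − 0.6000·(cos 2.4576 − cos 1.8326) = -4.6903

(-3.7004, -4.6903, 2.4576)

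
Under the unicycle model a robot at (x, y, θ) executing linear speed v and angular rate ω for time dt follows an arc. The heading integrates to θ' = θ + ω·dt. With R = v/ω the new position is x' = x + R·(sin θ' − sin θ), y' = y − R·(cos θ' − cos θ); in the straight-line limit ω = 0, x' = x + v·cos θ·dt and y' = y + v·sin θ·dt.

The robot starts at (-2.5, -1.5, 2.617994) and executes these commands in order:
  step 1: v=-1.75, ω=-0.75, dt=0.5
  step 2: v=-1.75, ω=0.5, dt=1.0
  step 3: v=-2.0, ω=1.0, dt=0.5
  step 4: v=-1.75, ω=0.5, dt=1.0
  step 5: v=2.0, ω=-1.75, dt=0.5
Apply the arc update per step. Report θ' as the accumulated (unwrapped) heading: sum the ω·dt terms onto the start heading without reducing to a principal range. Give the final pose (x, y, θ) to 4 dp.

(1.1885, -2.8223, 2.8680)

step 1: θ'=2.2430 (R=2.3333) → pose (-1.8409, -2.0677, 2.2430)
step 2: θ'=2.7430 (R=-3.5000) → pose (-0.4608, -3.1139, 2.7430)
step 3: θ'=3.2430 (R=-2.0000) → pose (0.5179, -3.2604, 3.2430)
step 4: θ'=3.7430 (R=-3.5000) → pose (2.1439, -2.6643, 3.7430)
step 5: θ'=2.8680 (R=-1.1429) → pose (1.1885, -2.8223, 2.8680)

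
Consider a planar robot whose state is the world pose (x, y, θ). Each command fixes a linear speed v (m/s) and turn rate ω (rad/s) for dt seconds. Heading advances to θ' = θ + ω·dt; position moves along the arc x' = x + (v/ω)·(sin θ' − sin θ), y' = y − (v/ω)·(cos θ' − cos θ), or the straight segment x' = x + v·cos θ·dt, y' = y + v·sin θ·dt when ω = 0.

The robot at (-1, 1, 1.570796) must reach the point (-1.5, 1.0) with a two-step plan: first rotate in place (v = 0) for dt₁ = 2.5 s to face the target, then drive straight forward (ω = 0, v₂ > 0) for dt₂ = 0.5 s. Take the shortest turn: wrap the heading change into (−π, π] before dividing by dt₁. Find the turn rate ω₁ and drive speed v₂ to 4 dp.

heading to target = atan2(1−1, -1.5−-1) = 3.1416
Δθ = wrap(3.1416 − 1.5708) = 1.5708; ω₁ = Δθ/dt₁ = 0.6283
distance = √((-1.5−-1)² + (1−1)²) = 0.5000; v₂ = distance/dt₂ = 1.0000

ω₁ = 0.6283, v₂ = 1.0000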